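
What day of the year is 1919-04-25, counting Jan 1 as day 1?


Date: April 25, 1919
Days in months 1 through 3: 90
Plus 25 days in April

Day of year: 115


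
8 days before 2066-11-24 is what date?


Start: 2066-11-24, subtract 8 days
24 - 8 = 16 stays within November 2066

Result: 2066-11-16


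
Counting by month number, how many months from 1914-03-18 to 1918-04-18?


From March 1914 to April 1918
4 years * 12 = 48 months, plus 1 month = 49

49 months


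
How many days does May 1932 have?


May 1932

31 days


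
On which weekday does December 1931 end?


December 1931 has 31 days
Anchor: Jan 1, 1931. With p = 1931 - 1 = 1930: (p + p//4 - p//100 + p//400) mod 7 = (1930 + 482 - 19 + 4) mod 7 = 2397 mod 7 = 3 -> Thursday (Mon=0 ... Sun=6)
Days before December (Jan-Nov): 334; December 1 index = (3 + 334) mod 7 = 1 -> Tuesday
Last day offset: 31 - 1 = 30 days
Weekday index = (1 + 30) mod 7 = 3

Thursday, December 31


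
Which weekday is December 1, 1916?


Target: December 1, 1916
Anchor: Jan 1, 1916. With p = 1916 - 1 = 1915: (p + p//4 - p//100 + p//400) mod 7 = (1915 + 478 - 19 + 4) mod 7 = 2378 mod 7 = 5 -> Saturday (Mon=0 ... Sun=6)
Days before December (Jan-Nov): 335 days
Weekday index = (5 + 335) mod 7 = 4

Friday


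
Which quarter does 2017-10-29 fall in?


Month: October (month 10)
Q1: Jan-Mar, Q2: Apr-Jun, Q3: Jul-Sep, Q4: Oct-Dec

Q4


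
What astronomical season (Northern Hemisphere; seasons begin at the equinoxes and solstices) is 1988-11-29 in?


Date: November 29
Astronomical Autumn (approx.; exact equinox/solstice day varies by year): September 22 to December 20
November 29 falls within the Autumn window

Autumn


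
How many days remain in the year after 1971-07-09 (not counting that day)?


Day of year: 190 of 365
Remaining = 365 - 190

175 days


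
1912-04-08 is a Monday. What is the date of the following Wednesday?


Current: Monday
Target: Wednesday
Days ahead: 2

Next Wednesday: 1912-04-10


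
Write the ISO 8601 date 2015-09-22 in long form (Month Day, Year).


ISO 2015-09-22 parses as year=2015, month=09, day=22
Month 9 -> September

September 22, 2015


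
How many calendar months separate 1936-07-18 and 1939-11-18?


From July 1936 to November 1939
3 years * 12 = 36 months, plus 4 months = 40

40 months


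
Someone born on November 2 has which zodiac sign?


Date: November 2
Conventional tropical zodiac dates: Scorpio from October 23 onward; Sagittarius starts November 22
November 2 falls within the Scorpio range

Scorpio


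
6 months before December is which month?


December is month 12
12 - 6 = 6

June


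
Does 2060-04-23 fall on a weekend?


Anchor: Jan 1, 2060. With p = 2060 - 1 = 2059: (p + p//4 - p//100 + p//400) mod 7 = (2059 + 514 - 20 + 5) mod 7 = 2558 mod 7 = 3 -> Thursday (Mon=0 ... Sun=6)
Day of year: 114; offset = 113
Weekday index = (3 + 113) mod 7 = 4 -> Friday
Weekend days: Saturday, Sunday

No


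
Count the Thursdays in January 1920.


January 1920 has 31 days
Anchor: Jan 1, 1920. With p = 1920 - 1 = 1919: (p + p//4 - p//100 + p//400) mod 7 = (1919 + 479 - 19 + 4) mod 7 = 2383 mod 7 = 3 -> Thursday (Mon=0 ... Sun=6)
January 1 is the anchor itself -> Thursday
First Thursday is January 1
Thursdays: 1, 8, 15, 22, 29

5 Thursdays


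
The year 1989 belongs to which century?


Century = (year - 1) // 100 + 1
= (1989 - 1) // 100 + 1
= 1988 // 100 + 1
= 19 + 1

20th century


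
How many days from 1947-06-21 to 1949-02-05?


From 1947-06-21 to 1949-02-05
1947-06-21: days before June = 31 + 28 + 31 + 30 + 31 = 151 (1947 is not a leap year); day of year = 151 + 21 = 172
1949-02-05: days before February = 31; day of year = 31 + 5 = 36
Rest of 1947: 365 - 172 = 193
Full years 1948 (366): 366
Total = 193 + 366 + 36 = 595

595 days


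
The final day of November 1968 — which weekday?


November 1968 has 30 days
Anchor: Jan 1, 1968. With p = 1968 - 1 = 1967: (p + p//4 - p//100 + p//400) mod 7 = (1967 + 491 - 19 + 4) mod 7 = 2443 mod 7 = 0 -> Monday (Mon=0 ... Sun=6)
Days before November (Jan-Oct): 305; November 1 index = (0 + 305) mod 7 = 4 -> Friday
Last day offset: 30 - 1 = 29 days
Weekday index = (4 + 29) mod 7 = 5

Saturday, November 30


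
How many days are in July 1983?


July 1983

31 days


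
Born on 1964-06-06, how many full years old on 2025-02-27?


Birth: 1964-06-06
Reference: 2025-02-27
Year difference: 2025 - 1964 = 61
Birthday not yet reached in 2025, subtract 1

60 years old


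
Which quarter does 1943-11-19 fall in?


Month: November (month 11)
Q1: Jan-Mar, Q2: Apr-Jun, Q3: Jul-Sep, Q4: Oct-Dec

Q4


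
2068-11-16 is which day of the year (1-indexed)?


Date: November 16, 2068
Days in months 1 through 10: 305
Plus 16 days in November

Day of year: 321


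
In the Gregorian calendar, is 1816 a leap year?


Gregorian leap year rule: divisible by 4, but not by 100, unless also by 400.
1816 is divisible by 4 but not 100 -> leap year

Yes


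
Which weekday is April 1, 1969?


Target: April 1, 1969
Anchor: Jan 1, 1969. With p = 1969 - 1 = 1968: (p + p//4 - p//100 + p//400) mod 7 = (1968 + 492 - 19 + 4) mod 7 = 2445 mod 7 = 2 -> Wednesday (Mon=0 ... Sun=6)
Days before April (Jan-Mar): 90 days
Weekday index = (2 + 90) mod 7 = 1

Tuesday


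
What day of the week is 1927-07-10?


Date: July 10, 1927
Anchor: Jan 1, 1927. With p = 1927 - 1 = 1926: (p + p//4 - p//100 + p//400) mod 7 = (1926 + 481 - 19 + 4) mod 7 = 2392 mod 7 = 5 -> Saturday (Mon=0 ... Sun=6)
Days before July (Jan-Jun): 181; offset = 181 + 10 - 1 = 190
Weekday index = (5 + 190) mod 7 = 6

Day of the week: Sunday


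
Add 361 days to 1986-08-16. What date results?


Start: 1986-08-16, add 361 days
August 1986 has 31 days: 31 - 16 = 15 days to August 31 -> 346 left
September 1986 has 30 days -> 316 left
October 1986 has 31 days -> 285 left
November 1986 has 30 days -> 255 left
December 1986 has 31 days -> 224 left
January 1987 has 31 days -> 193 left
February 1987 has 28 days -> 165 left
March 1987 has 31 days -> 134 left
April 1987 has 30 days -> 104 left
May 1987 has 31 days -> 73 left
June 1987 has 30 days -> 43 left
July 1987 has 31 days -> 12 left
August 1987: 12 <= 31 -> lands on August 12

Result: 1987-08-12


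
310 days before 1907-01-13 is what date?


Start: 1907-01-13, subtract 310 days
Back 13 days from January 13 reaches December 31, 1906 -> 297 left
December 1906 has 31 days -> back to November 30, 1906 -> 266 left
November 1906 has 30 days -> back to October 31, 1906 -> 236 left
October 1906 has 31 days -> back to September 30, 1906 -> 205 left
September 1906 has 30 days -> back to August 31, 1906 -> 175 left
August 1906 has 31 days -> back to July 31, 1906 -> 144 left
July 1906 has 31 days -> back to June 30, 1906 -> 113 left
June 1906 has 30 days -> back to May 31, 1906 -> 83 left
May 1906 has 31 days -> back to April 30, 1906 -> 52 left
April 1906 has 30 days -> back to March 31, 1906 -> 22 left
March 1906: 31 - 22 = 9 -> lands on March 9

Result: 1906-03-09


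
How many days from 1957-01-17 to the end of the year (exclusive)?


Day of year: 17 of 365
Remaining = 365 - 17

348 days


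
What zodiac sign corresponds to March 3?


Date: March 3
Conventional tropical zodiac dates: Pisces from February 19 onward; Aries starts March 21
March 3 falls within the Pisces range

Pisces


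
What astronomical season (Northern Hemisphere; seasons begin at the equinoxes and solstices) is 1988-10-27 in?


Date: October 27
Astronomical Autumn (approx.; exact equinox/solstice day varies by year): September 22 to December 20
October 27 falls within the Autumn window

Autumn


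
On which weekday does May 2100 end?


May 2100 has 31 days
Anchor: Jan 1, 2100. With p = 2100 - 1 = 2099: (p + p//4 - p//100 + p//400) mod 7 = (2099 + 524 - 20 + 5) mod 7 = 2608 mod 7 = 4 -> Friday (Mon=0 ... Sun=6)
Days before May (Jan-Apr): 120; May 1 index = (4 + 120) mod 7 = 5 -> Saturday
Last day offset: 31 - 1 = 30 days
Weekday index = (5 + 30) mod 7 = 0

Monday, May 31


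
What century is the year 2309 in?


Century = (year - 1) // 100 + 1
= (2309 - 1) // 100 + 1
= 2308 // 100 + 1
= 23 + 1

24th century


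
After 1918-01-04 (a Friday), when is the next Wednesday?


Current: Friday
Target: Wednesday
Days ahead: 5

Next Wednesday: 1918-01-09


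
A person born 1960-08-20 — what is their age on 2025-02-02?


Birth: 1960-08-20
Reference: 2025-02-02
Year difference: 2025 - 1960 = 65
Birthday not yet reached in 2025, subtract 1

64 years old


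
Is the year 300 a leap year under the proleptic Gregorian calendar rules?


Gregorian leap year rule: divisible by 4, but not by 100, unless also by 400.
300 is divisible by 100 but not 400 -> not a leap year

No


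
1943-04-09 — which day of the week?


Date: April 9, 1943
Anchor: Jan 1, 1943. With p = 1943 - 1 = 1942: (p + p//4 - p//100 + p//400) mod 7 = (1942 + 485 - 19 + 4) mod 7 = 2412 mod 7 = 4 -> Friday (Mon=0 ... Sun=6)
Days before April (Jan-Mar): 90; offset = 90 + 9 - 1 = 98
Weekday index = (4 + 98) mod 7 = 4

Day of the week: Friday


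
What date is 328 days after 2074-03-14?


Start: 2074-03-14, add 328 days
March 2074 has 31 days: 31 - 14 = 17 days to March 31 -> 311 left
April 2074 has 30 days -> 281 left
May 2074 has 31 days -> 250 left
June 2074 has 30 days -> 220 left
July 2074 has 31 days -> 189 left
August 2074 has 31 days -> 158 left
September 2074 has 30 days -> 128 left
October 2074 has 31 days -> 97 left
November 2074 has 30 days -> 67 left
December 2074 has 31 days -> 36 left
January 2075 has 31 days -> 5 left
February 2075: 5 <= 28 -> lands on February 5

Result: 2075-02-05


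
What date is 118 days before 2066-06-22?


Start: 2066-06-22, subtract 118 days
Back 22 days from June 22 reaches May 31, 2066 -> 96 left
May 2066 has 31 days -> back to April 30, 2066 -> 65 left
April 2066 has 30 days -> back to March 31, 2066 -> 35 left
March 2066 has 31 days -> back to February 28, 2066 -> 4 left
February 2066: 28 - 4 = 24 -> lands on February 24

Result: 2066-02-24


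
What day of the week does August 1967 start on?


Target: August 1, 1967
Anchor: Jan 1, 1967. With p = 1967 - 1 = 1966: (p + p//4 - p//100 + p//400) mod 7 = (1966 + 491 - 19 + 4) mod 7 = 2442 mod 7 = 6 -> Sunday (Mon=0 ... Sun=6)
Days before August (Jan-Jul): 212 days
Weekday index = (6 + 212) mod 7 = 1

Tuesday


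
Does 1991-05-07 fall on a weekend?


Anchor: Jan 1, 1991. With p = 1991 - 1 = 1990: (p + p//4 - p//100 + p//400) mod 7 = (1990 + 497 - 19 + 4) mod 7 = 2472 mod 7 = 1 -> Tuesday (Mon=0 ... Sun=6)
Day of year: 127; offset = 126
Weekday index = (1 + 126) mod 7 = 1 -> Tuesday
Weekend days: Saturday, Sunday

No


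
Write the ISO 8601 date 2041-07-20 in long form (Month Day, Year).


ISO 2041-07-20 parses as year=2041, month=07, day=20
Month 7 -> July

July 20, 2041


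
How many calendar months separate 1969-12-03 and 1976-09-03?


From December 1969 to September 1976
7 years * 12 = 84 months, minus 3 months = 81

81 months


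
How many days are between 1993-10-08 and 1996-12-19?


From 1993-10-08 to 1996-12-19
1993-10-08: days before October = 31 + 28 + 31 + 30 + 31 + 30 + 31 + 31 + 30 = 273 (1993 is not a leap year); day of year = 273 + 8 = 281
1996-12-19: days before December = 31 + 29 + 31 + 30 + 31 + 30 + 31 + 31 + 30 + 31 + 30 = 335 (1996 is a leap year); day of year = 335 + 19 = 354
Rest of 1993: 365 - 281 = 84
Full years 1994 (365), 1995 (365): 730
Total = 84 + 730 + 354 = 1168

1168 days


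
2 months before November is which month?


November is month 11
11 - 2 = 9

September


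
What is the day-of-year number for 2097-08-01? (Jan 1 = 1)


Date: August 1, 2097
Days in months 1 through 7: 212
Plus 1 days in August

Day of year: 213


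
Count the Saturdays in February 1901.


February 1901 has 28 days
Anchor: Jan 1, 1901. With p = 1901 - 1 = 1900: (p + p//4 - p//100 + p//400) mod 7 = (1900 + 475 - 19 + 4) mod 7 = 2360 mod 7 = 1 -> Tuesday (Mon=0 ... Sun=6)
Days before February (Jan): 31; February 1 index = (1 + 31) mod 7 = 4 -> Friday
First Saturday is February 2
Saturdays: 2, 9, 16, 23

4 Saturdays


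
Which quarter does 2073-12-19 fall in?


Month: December (month 12)
Q1: Jan-Mar, Q2: Apr-Jun, Q3: Jul-Sep, Q4: Oct-Dec

Q4


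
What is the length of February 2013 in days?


February 2013 (leap year: no)

28 days


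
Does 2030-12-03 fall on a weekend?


Anchor: Jan 1, 2030. With p = 2030 - 1 = 2029: (p + p//4 - p//100 + p//400) mod 7 = (2029 + 507 - 20 + 5) mod 7 = 2521 mod 7 = 1 -> Tuesday (Mon=0 ... Sun=6)
Day of year: 337; offset = 336
Weekday index = (1 + 336) mod 7 = 1 -> Tuesday
Weekend days: Saturday, Sunday

No


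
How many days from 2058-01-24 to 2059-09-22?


From 2058-01-24 to 2059-09-22
2058-01-24: day of year = 24
2059-09-22: days before September = 31 + 28 + 31 + 30 + 31 + 30 + 31 + 31 = 243 (2059 is not a leap year); day of year = 243 + 22 = 265
Rest of 2058: 365 - 24 = 341
Total = 341 + 265 = 606

606 days


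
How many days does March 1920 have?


March 1920

31 days


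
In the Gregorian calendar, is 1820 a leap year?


Gregorian leap year rule: divisible by 4, but not by 100, unless also by 400.
1820 is divisible by 4 but not 100 -> leap year

Yes


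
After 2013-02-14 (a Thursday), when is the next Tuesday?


Current: Thursday
Target: Tuesday
Days ahead: 5

Next Tuesday: 2013-02-19


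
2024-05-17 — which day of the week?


Date: May 17, 2024
Anchor: Jan 1, 2024. With p = 2024 - 1 = 2023: (p + p//4 - p//100 + p//400) mod 7 = (2023 + 505 - 20 + 5) mod 7 = 2513 mod 7 = 0 -> Monday (Mon=0 ... Sun=6)
Days before May (Jan-Apr): 121; offset = 121 + 17 - 1 = 137
Weekday index = (0 + 137) mod 7 = 4

Day of the week: Friday


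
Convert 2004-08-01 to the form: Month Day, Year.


ISO 2004-08-01 parses as year=2004, month=08, day=01
Month 8 -> August

August 1, 2004


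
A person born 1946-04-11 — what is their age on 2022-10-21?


Birth: 1946-04-11
Reference: 2022-10-21
Year difference: 2022 - 1946 = 76

76 years old


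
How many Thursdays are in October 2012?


October 2012 has 31 days
Anchor: Jan 1, 2012. With p = 2012 - 1 = 2011: (p + p//4 - p//100 + p//400) mod 7 = (2011 + 502 - 20 + 5) mod 7 = 2498 mod 7 = 6 -> Sunday (Mon=0 ... Sun=6)
Days before October (Jan-Sep): 274; October 1 index = (6 + 274) mod 7 = 0 -> Monday
First Thursday is October 4
Thursdays: 4, 11, 18, 25

4 Thursdays


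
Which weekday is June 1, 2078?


Target: June 1, 2078
Anchor: Jan 1, 2078. With p = 2078 - 1 = 2077: (p + p//4 - p//100 + p//400) mod 7 = (2077 + 519 - 20 + 5) mod 7 = 2581 mod 7 = 5 -> Saturday (Mon=0 ... Sun=6)
Days before June (Jan-May): 151 days
Weekday index = (5 + 151) mod 7 = 2

Wednesday


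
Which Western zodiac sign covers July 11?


Date: July 11
Conventional tropical zodiac dates: Cancer from June 21 onward; Leo starts July 23
July 11 falls within the Cancer range

Cancer


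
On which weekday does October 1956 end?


October 1956 has 31 days
Anchor: Jan 1, 1956. With p = 1956 - 1 = 1955: (p + p//4 - p//100 + p//400) mod 7 = (1955 + 488 - 19 + 4) mod 7 = 2428 mod 7 = 6 -> Sunday (Mon=0 ... Sun=6)
Days before October (Jan-Sep): 274; October 1 index = (6 + 274) mod 7 = 0 -> Monday
Last day offset: 31 - 1 = 30 days
Weekday index = (0 + 30) mod 7 = 2

Wednesday, October 31


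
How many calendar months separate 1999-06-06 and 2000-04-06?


From June 1999 to April 2000
1 year * 12 = 12 months, minus 2 months = 10

10 months


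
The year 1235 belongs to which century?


Century = (year - 1) // 100 + 1
= (1235 - 1) // 100 + 1
= 1234 // 100 + 1
= 12 + 1

13th century


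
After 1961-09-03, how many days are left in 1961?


Day of year: 246 of 365
Remaining = 365 - 246

119 days


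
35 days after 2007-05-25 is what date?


Start: 2007-05-25, add 35 days
May 2007 has 31 days: 31 - 25 = 6 days to May 31 -> 29 left
June 2007: 29 <= 30 -> lands on June 29

Result: 2007-06-29


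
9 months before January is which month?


January is month 1
1 - 9 = -8; wrap: -8 + 12 = 4

April


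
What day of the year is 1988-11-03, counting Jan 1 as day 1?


Date: November 3, 1988
Days in months 1 through 10: 305
Plus 3 days in November

Day of year: 308


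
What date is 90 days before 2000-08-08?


Start: 2000-08-08, subtract 90 days
Back 8 days from August 8 reaches July 31, 2000 -> 82 left
July 2000 has 31 days -> back to June 30, 2000 -> 51 left
June 2000 has 30 days -> back to May 31, 2000 -> 21 left
May 2000: 31 - 21 = 10 -> lands on May 10

Result: 2000-05-10


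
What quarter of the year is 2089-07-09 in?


Month: July (month 7)
Q1: Jan-Mar, Q2: Apr-Jun, Q3: Jul-Sep, Q4: Oct-Dec

Q3


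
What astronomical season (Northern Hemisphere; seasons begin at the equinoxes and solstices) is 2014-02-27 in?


Date: February 27
Astronomical Winter (approx.; exact equinox/solstice day varies by year): December 21 to March 19
February 27 falls within the Winter window

Winter


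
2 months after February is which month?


February is month 2
2 + 2 = 4

April


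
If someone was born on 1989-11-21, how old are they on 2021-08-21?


Birth: 1989-11-21
Reference: 2021-08-21
Year difference: 2021 - 1989 = 32
Birthday not yet reached in 2021, subtract 1

31 years old


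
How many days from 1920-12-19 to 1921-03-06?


From 1920-12-19 to 1921-03-06
1920-12-19: days before December = 31 + 29 + 31 + 30 + 31 + 30 + 31 + 31 + 30 + 31 + 30 = 335 (1920 is a leap year); day of year = 335 + 19 = 354
1921-03-06: days before March = 31 + 28 = 59 (1921 is not a leap year); day of year = 59 + 6 = 65
Rest of 1920: 366 - 354 = 12
Total = 12 + 65 = 77

77 days


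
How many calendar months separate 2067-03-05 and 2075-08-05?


From March 2067 to August 2075
8 years * 12 = 96 months, plus 5 months = 101

101 months


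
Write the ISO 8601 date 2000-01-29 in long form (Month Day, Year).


ISO 2000-01-29 parses as year=2000, month=01, day=29
Month 1 -> January

January 29, 2000


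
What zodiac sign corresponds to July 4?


Date: July 4
Conventional tropical zodiac dates: Cancer from June 21 onward; Leo starts July 23
July 4 falls within the Cancer range

Cancer


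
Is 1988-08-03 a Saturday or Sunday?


Anchor: Jan 1, 1988. With p = 1988 - 1 = 1987: (p + p//4 - p//100 + p//400) mod 7 = (1987 + 496 - 19 + 4) mod 7 = 2468 mod 7 = 4 -> Friday (Mon=0 ... Sun=6)
Day of year: 216; offset = 215
Weekday index = (4 + 215) mod 7 = 2 -> Wednesday
Weekend days: Saturday, Sunday

No


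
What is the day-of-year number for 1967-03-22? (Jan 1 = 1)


Date: March 22, 1967
Days in months 1 through 2: 59
Plus 22 days in March

Day of year: 81


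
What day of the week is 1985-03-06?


Date: March 6, 1985
Anchor: Jan 1, 1985. With p = 1985 - 1 = 1984: (p + p//4 - p//100 + p//400) mod 7 = (1984 + 496 - 19 + 4) mod 7 = 2465 mod 7 = 1 -> Tuesday (Mon=0 ... Sun=6)
Days before March (Jan-Feb): 59; offset = 59 + 6 - 1 = 64
Weekday index = (1 + 64) mod 7 = 2

Day of the week: Wednesday


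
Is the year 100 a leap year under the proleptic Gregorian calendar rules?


Gregorian leap year rule: divisible by 4, but not by 100, unless also by 400.
100 is divisible by 100 but not 400 -> not a leap year

No


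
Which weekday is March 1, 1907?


Target: March 1, 1907
Anchor: Jan 1, 1907. With p = 1907 - 1 = 1906: (p + p//4 - p//100 + p//400) mod 7 = (1906 + 476 - 19 + 4) mod 7 = 2367 mod 7 = 1 -> Tuesday (Mon=0 ... Sun=6)
Days before March (Jan-Feb): 59 days
Weekday index = (1 + 59) mod 7 = 4

Friday


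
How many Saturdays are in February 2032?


February 2032 has 29 days
Anchor: Jan 1, 2032. With p = 2032 - 1 = 2031: (p + p//4 - p//100 + p//400) mod 7 = (2031 + 507 - 20 + 5) mod 7 = 2523 mod 7 = 3 -> Thursday (Mon=0 ... Sun=6)
Days before February (Jan): 31; February 1 index = (3 + 31) mod 7 = 6 -> Sunday
First Saturday is February 7
Saturdays: 7, 14, 21, 28

4 Saturdays


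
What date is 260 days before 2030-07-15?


Start: 2030-07-15, subtract 260 days
Back 15 days from July 15 reaches June 30, 2030 -> 245 left
June 2030 has 30 days -> back to May 31, 2030 -> 215 left
May 2030 has 31 days -> back to April 30, 2030 -> 184 left
April 2030 has 30 days -> back to March 31, 2030 -> 154 left
March 2030 has 31 days -> back to February 28, 2030 -> 123 left
February 2030 has 28 days -> back to January 31, 2030 -> 95 left
January 2030 has 31 days -> back to December 31, 2029 -> 64 left
December 2029 has 31 days -> back to November 30, 2029 -> 33 left
November 2029 has 30 days -> back to October 31, 2029 -> 3 left
October 2029: 31 - 3 = 28 -> lands on October 28

Result: 2029-10-28


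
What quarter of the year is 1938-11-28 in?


Month: November (month 11)
Q1: Jan-Mar, Q2: Apr-Jun, Q3: Jul-Sep, Q4: Oct-Dec

Q4


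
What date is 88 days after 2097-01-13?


Start: 2097-01-13, add 88 days
January 2097 has 31 days: 31 - 13 = 18 days to January 31 -> 70 left
February 2097 has 28 days -> 42 left
March 2097 has 31 days -> 11 left
April 2097: 11 <= 30 -> lands on April 11

Result: 2097-04-11


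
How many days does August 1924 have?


August 1924

31 days


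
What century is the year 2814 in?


Century = (year - 1) // 100 + 1
= (2814 - 1) // 100 + 1
= 2813 // 100 + 1
= 28 + 1

29th century


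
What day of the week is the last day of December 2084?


December 2084 has 31 days
Anchor: Jan 1, 2084. With p = 2084 - 1 = 2083: (p + p//4 - p//100 + p//400) mod 7 = (2083 + 520 - 20 + 5) mod 7 = 2588 mod 7 = 5 -> Saturday (Mon=0 ... Sun=6)
Days before December (Jan-Nov): 335; December 1 index = (5 + 335) mod 7 = 4 -> Friday
Last day offset: 31 - 1 = 30 days
Weekday index = (4 + 30) mod 7 = 6

Sunday, December 31


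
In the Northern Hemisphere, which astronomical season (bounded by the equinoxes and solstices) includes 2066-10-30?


Date: October 30
Astronomical Autumn (approx.; exact equinox/solstice day varies by year): September 22 to December 20
October 30 falls within the Autumn window

Autumn


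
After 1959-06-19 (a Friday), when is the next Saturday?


Current: Friday
Target: Saturday
Days ahead: 1

Next Saturday: 1959-06-20


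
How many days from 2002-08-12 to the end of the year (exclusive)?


Day of year: 224 of 365
Remaining = 365 - 224

141 days


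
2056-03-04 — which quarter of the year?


Month: March (month 3)
Q1: Jan-Mar, Q2: Apr-Jun, Q3: Jul-Sep, Q4: Oct-Dec

Q1


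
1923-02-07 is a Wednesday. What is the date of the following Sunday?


Current: Wednesday
Target: Sunday
Days ahead: 4

Next Sunday: 1923-02-11


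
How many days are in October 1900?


October 1900

31 days


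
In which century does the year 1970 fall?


Century = (year - 1) // 100 + 1
= (1970 - 1) // 100 + 1
= 1969 // 100 + 1
= 19 + 1

20th century


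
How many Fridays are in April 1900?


April 1900 has 30 days
Anchor: Jan 1, 1900. With p = 1900 - 1 = 1899: (p + p//4 - p//100 + p//400) mod 7 = (1899 + 474 - 18 + 4) mod 7 = 2359 mod 7 = 0 -> Monday (Mon=0 ... Sun=6)
Days before April (Jan-Mar): 90; April 1 index = (0 + 90) mod 7 = 6 -> Sunday
First Friday is April 6
Fridays: 6, 13, 20, 27

4 Fridays


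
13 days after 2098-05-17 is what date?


Start: 2098-05-17, add 13 days
May 2098 has 31 days; 17 + 13 = 30 stays within May

Result: 2098-05-30


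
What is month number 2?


Month 2 of 12

February


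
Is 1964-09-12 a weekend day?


Anchor: Jan 1, 1964. With p = 1964 - 1 = 1963: (p + p//4 - p//100 + p//400) mod 7 = (1963 + 490 - 19 + 4) mod 7 = 2438 mod 7 = 2 -> Wednesday (Mon=0 ... Sun=6)
Day of year: 256; offset = 255
Weekday index = (2 + 255) mod 7 = 5 -> Saturday
Weekend days: Saturday, Sunday

Yes


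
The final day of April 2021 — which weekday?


April 2021 has 30 days
Anchor: Jan 1, 2021. With p = 2021 - 1 = 2020: (p + p//4 - p//100 + p//400) mod 7 = (2020 + 505 - 20 + 5) mod 7 = 2510 mod 7 = 4 -> Friday (Mon=0 ... Sun=6)
Days before April (Jan-Mar): 90; April 1 index = (4 + 90) mod 7 = 3 -> Thursday
Last day offset: 30 - 1 = 29 days
Weekday index = (3 + 29) mod 7 = 4

Friday, April 30


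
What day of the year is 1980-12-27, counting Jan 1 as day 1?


Date: December 27, 1980
Days in months 1 through 11: 335
Plus 27 days in December

Day of year: 362


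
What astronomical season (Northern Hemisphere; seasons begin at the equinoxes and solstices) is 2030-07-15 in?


Date: July 15
Astronomical Summer (approx.; exact equinox/solstice day varies by year): June 21 to September 21
July 15 falls within the Summer window

Summer


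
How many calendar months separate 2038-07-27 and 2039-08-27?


From July 2038 to August 2039
1 year * 12 = 12 months, plus 1 month = 13

13 months


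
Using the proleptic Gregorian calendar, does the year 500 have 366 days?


Gregorian leap year rule: divisible by 4, but not by 100, unless also by 400.
500 is divisible by 100 but not 400 -> not a leap year

No


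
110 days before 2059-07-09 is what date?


Start: 2059-07-09, subtract 110 days
Back 9 days from July 9 reaches June 30, 2059 -> 101 left
June 2059 has 30 days -> back to May 31, 2059 -> 71 left
May 2059 has 31 days -> back to April 30, 2059 -> 40 left
April 2059 has 30 days -> back to March 31, 2059 -> 10 left
March 2059: 31 - 10 = 21 -> lands on March 21

Result: 2059-03-21


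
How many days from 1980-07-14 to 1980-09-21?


From 1980-07-14 to 1980-09-21
1980-07-14: days before July = 31 + 29 + 31 + 30 + 31 + 30 = 182 (1980 is a leap year); day of year = 182 + 14 = 196
1980-09-21: days before September = 31 + 29 + 31 + 30 + 31 + 30 + 31 + 31 = 244 (1980 is a leap year); day of year = 244 + 21 = 265
Same year: 265 - 196 = 69

69 days


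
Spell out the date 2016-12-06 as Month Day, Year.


ISO 2016-12-06 parses as year=2016, month=12, day=06
Month 12 -> December

December 6, 2016


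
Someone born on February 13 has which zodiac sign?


Date: February 13
Conventional tropical zodiac dates: Aquarius from January 20 onward; Pisces starts February 19
February 13 falls within the Aquarius range

Aquarius


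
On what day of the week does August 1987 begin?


Target: August 1, 1987
Anchor: Jan 1, 1987. With p = 1987 - 1 = 1986: (p + p//4 - p//100 + p//400) mod 7 = (1986 + 496 - 19 + 4) mod 7 = 2467 mod 7 = 3 -> Thursday (Mon=0 ... Sun=6)
Days before August (Jan-Jul): 212 days
Weekday index = (3 + 212) mod 7 = 5

Saturday


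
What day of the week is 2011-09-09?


Date: September 9, 2011
Anchor: Jan 1, 2011. With p = 2011 - 1 = 2010: (p + p//4 - p//100 + p//400) mod 7 = (2010 + 502 - 20 + 5) mod 7 = 2497 mod 7 = 5 -> Saturday (Mon=0 ... Sun=6)
Days before September (Jan-Aug): 243; offset = 243 + 9 - 1 = 251
Weekday index = (5 + 251) mod 7 = 4

Day of the week: Friday


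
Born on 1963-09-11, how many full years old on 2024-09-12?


Birth: 1963-09-11
Reference: 2024-09-12
Year difference: 2024 - 1963 = 61

61 years old


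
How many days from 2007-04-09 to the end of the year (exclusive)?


Day of year: 99 of 365
Remaining = 365 - 99

266 days


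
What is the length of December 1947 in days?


December 1947

31 days


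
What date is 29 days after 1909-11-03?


Start: 1909-11-03, add 29 days
November 1909 has 30 days: 30 - 3 = 27 days to November 30 -> 2 left
December 1909: 2 <= 31 -> lands on December 2

Result: 1909-12-02


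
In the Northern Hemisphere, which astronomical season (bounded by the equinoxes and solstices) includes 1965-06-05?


Date: June 5
Astronomical Spring (approx.; exact equinox/solstice day varies by year): March 20 to June 20
June 5 falls within the Spring window

Spring


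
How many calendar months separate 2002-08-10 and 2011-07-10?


From August 2002 to July 2011
9 years * 12 = 108 months, minus 1 month = 107

107 months


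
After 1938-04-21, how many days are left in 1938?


Day of year: 111 of 365
Remaining = 365 - 111

254 days


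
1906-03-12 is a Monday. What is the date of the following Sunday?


Current: Monday
Target: Sunday
Days ahead: 6

Next Sunday: 1906-03-18


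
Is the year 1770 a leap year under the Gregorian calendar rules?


Gregorian leap year rule: divisible by 4, but not by 100, unless also by 400.
1770 is not divisible by 4 -> not a leap year

No


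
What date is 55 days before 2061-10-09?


Start: 2061-10-09, subtract 55 days
Back 9 days from October 9 reaches September 30, 2061 -> 46 left
September 2061 has 30 days -> back to August 31, 2061 -> 16 left
August 2061: 31 - 16 = 15 -> lands on August 15

Result: 2061-08-15


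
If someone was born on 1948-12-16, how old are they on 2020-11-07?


Birth: 1948-12-16
Reference: 2020-11-07
Year difference: 2020 - 1948 = 72
Birthday not yet reached in 2020, subtract 1

71 years old


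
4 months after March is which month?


March is month 3
3 + 4 = 7

July


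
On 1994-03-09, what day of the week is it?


Date: March 9, 1994
Anchor: Jan 1, 1994. With p = 1994 - 1 = 1993: (p + p//4 - p//100 + p//400) mod 7 = (1993 + 498 - 19 + 4) mod 7 = 2476 mod 7 = 5 -> Saturday (Mon=0 ... Sun=6)
Days before March (Jan-Feb): 59; offset = 59 + 9 - 1 = 67
Weekday index = (5 + 67) mod 7 = 2

Day of the week: Wednesday


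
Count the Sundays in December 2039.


December 2039 has 31 days
Anchor: Jan 1, 2039. With p = 2039 - 1 = 2038: (p + p//4 - p//100 + p//400) mod 7 = (2038 + 509 - 20 + 5) mod 7 = 2532 mod 7 = 5 -> Saturday (Mon=0 ... Sun=6)
Days before December (Jan-Nov): 334; December 1 index = (5 + 334) mod 7 = 3 -> Thursday
First Sunday is December 4
Sundays: 4, 11, 18, 25

4 Sundays


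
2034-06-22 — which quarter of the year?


Month: June (month 6)
Q1: Jan-Mar, Q2: Apr-Jun, Q3: Jul-Sep, Q4: Oct-Dec

Q2


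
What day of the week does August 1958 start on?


Target: August 1, 1958
Anchor: Jan 1, 1958. With p = 1958 - 1 = 1957: (p + p//4 - p//100 + p//400) mod 7 = (1957 + 489 - 19 + 4) mod 7 = 2431 mod 7 = 2 -> Wednesday (Mon=0 ... Sun=6)
Days before August (Jan-Jul): 212 days
Weekday index = (2 + 212) mod 7 = 4

Friday


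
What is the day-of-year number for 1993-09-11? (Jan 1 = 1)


Date: September 11, 1993
Days in months 1 through 8: 243
Plus 11 days in September

Day of year: 254


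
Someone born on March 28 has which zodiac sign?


Date: March 28
Conventional tropical zodiac dates: Aries from March 21 onward; Taurus starts April 20
March 28 falls within the Aries range

Aries


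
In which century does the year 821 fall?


Century = (year - 1) // 100 + 1
= (821 - 1) // 100 + 1
= 820 // 100 + 1
= 8 + 1

9th century


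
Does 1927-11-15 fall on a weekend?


Anchor: Jan 1, 1927. With p = 1927 - 1 = 1926: (p + p//4 - p//100 + p//400) mod 7 = (1926 + 481 - 19 + 4) mod 7 = 2392 mod 7 = 5 -> Saturday (Mon=0 ... Sun=6)
Day of year: 319; offset = 318
Weekday index = (5 + 318) mod 7 = 1 -> Tuesday
Weekend days: Saturday, Sunday

No


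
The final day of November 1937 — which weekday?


November 1937 has 30 days
Anchor: Jan 1, 1937. With p = 1937 - 1 = 1936: (p + p//4 - p//100 + p//400) mod 7 = (1936 + 484 - 19 + 4) mod 7 = 2405 mod 7 = 4 -> Friday (Mon=0 ... Sun=6)
Days before November (Jan-Oct): 304; November 1 index = (4 + 304) mod 7 = 0 -> Monday
Last day offset: 30 - 1 = 29 days
Weekday index = (0 + 29) mod 7 = 1

Tuesday, November 30


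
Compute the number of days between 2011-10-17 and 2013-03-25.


From 2011-10-17 to 2013-03-25
2011-10-17: days before October = 31 + 28 + 31 + 30 + 31 + 30 + 31 + 31 + 30 = 273 (2011 is not a leap year); day of year = 273 + 17 = 290
2013-03-25: days before March = 31 + 28 = 59 (2013 is not a leap year); day of year = 59 + 25 = 84
Rest of 2011: 365 - 290 = 75
Full years 2012 (366): 366
Total = 75 + 366 + 84 = 525

525 days


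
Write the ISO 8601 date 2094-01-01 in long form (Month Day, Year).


ISO 2094-01-01 parses as year=2094, month=01, day=01
Month 1 -> January

January 1, 2094


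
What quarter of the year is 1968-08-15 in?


Month: August (month 8)
Q1: Jan-Mar, Q2: Apr-Jun, Q3: Jul-Sep, Q4: Oct-Dec

Q3


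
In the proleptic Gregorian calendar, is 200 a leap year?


Gregorian leap year rule: divisible by 4, but not by 100, unless also by 400.
200 is divisible by 100 but not 400 -> not a leap year

No


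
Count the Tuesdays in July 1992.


July 1992 has 31 days
Anchor: Jan 1, 1992. With p = 1992 - 1 = 1991: (p + p//4 - p//100 + p//400) mod 7 = (1991 + 497 - 19 + 4) mod 7 = 2473 mod 7 = 2 -> Wednesday (Mon=0 ... Sun=6)
Days before July (Jan-Jun): 182; July 1 index = (2 + 182) mod 7 = 2 -> Wednesday
First Tuesday is July 7
Tuesdays: 7, 14, 21, 28

4 Tuesdays


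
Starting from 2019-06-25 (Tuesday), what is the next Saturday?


Current: Tuesday
Target: Saturday
Days ahead: 4

Next Saturday: 2019-06-29


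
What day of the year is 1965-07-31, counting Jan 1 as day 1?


Date: July 31, 1965
Days in months 1 through 6: 181
Plus 31 days in July

Day of year: 212


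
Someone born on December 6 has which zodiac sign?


Date: December 6
Conventional tropical zodiac dates: Sagittarius from November 22 onward; Capricorn starts December 22
December 6 falls within the Sagittarius range

Sagittarius


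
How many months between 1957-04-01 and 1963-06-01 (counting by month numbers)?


From April 1957 to June 1963
6 years * 12 = 72 months, plus 2 months = 74

74 months


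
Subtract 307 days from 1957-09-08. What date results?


Start: 1957-09-08, subtract 307 days
Back 8 days from September 8 reaches August 31, 1957 -> 299 left
August 1957 has 31 days -> back to July 31, 1957 -> 268 left
July 1957 has 31 days -> back to June 30, 1957 -> 237 left
June 1957 has 30 days -> back to May 31, 1957 -> 207 left
May 1957 has 31 days -> back to April 30, 1957 -> 176 left
April 1957 has 30 days -> back to March 31, 1957 -> 146 left
March 1957 has 31 days -> back to February 28, 1957 -> 115 left
February 1957 has 28 days -> back to January 31, 1957 -> 87 left
January 1957 has 31 days -> back to December 31, 1956 -> 56 left
December 1956 has 31 days -> back to November 30, 1956 -> 25 left
November 1956: 30 - 25 = 5 -> lands on November 5

Result: 1956-11-05


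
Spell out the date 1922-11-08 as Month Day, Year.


ISO 1922-11-08 parses as year=1922, month=11, day=08
Month 11 -> November

November 8, 1922


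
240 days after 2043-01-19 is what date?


Start: 2043-01-19, add 240 days
January 2043 has 31 days: 31 - 19 = 12 days to January 31 -> 228 left
February 2043 has 28 days -> 200 left
March 2043 has 31 days -> 169 left
April 2043 has 30 days -> 139 left
May 2043 has 31 days -> 108 left
June 2043 has 30 days -> 78 left
July 2043 has 31 days -> 47 left
August 2043 has 31 days -> 16 left
September 2043: 16 <= 30 -> lands on September 16

Result: 2043-09-16


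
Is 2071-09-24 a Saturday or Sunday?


Anchor: Jan 1, 2071. With p = 2071 - 1 = 2070: (p + p//4 - p//100 + p//400) mod 7 = (2070 + 517 - 20 + 5) mod 7 = 2572 mod 7 = 3 -> Thursday (Mon=0 ... Sun=6)
Day of year: 267; offset = 266
Weekday index = (3 + 266) mod 7 = 3 -> Thursday
Weekend days: Saturday, Sunday

No


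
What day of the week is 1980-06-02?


Date: June 2, 1980
Anchor: Jan 1, 1980. With p = 1980 - 1 = 1979: (p + p//4 - p//100 + p//400) mod 7 = (1979 + 494 - 19 + 4) mod 7 = 2458 mod 7 = 1 -> Tuesday (Mon=0 ... Sun=6)
Days before June (Jan-May): 152; offset = 152 + 2 - 1 = 153
Weekday index = (1 + 153) mod 7 = 0

Day of the week: Monday


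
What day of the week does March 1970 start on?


Target: March 1, 1970
Anchor: Jan 1, 1970. With p = 1970 - 1 = 1969: (p + p//4 - p//100 + p//400) mod 7 = (1969 + 492 - 19 + 4) mod 7 = 2446 mod 7 = 3 -> Thursday (Mon=0 ... Sun=6)
Days before March (Jan-Feb): 59 days
Weekday index = (3 + 59) mod 7 = 6

Sunday


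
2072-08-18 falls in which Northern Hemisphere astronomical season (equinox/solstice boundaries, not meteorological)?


Date: August 18
Astronomical Summer (approx.; exact equinox/solstice day varies by year): June 21 to September 21
August 18 falls within the Summer window

Summer


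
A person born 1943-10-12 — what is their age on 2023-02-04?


Birth: 1943-10-12
Reference: 2023-02-04
Year difference: 2023 - 1943 = 80
Birthday not yet reached in 2023, subtract 1

79 years old


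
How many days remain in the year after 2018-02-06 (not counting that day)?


Day of year: 37 of 365
Remaining = 365 - 37

328 days


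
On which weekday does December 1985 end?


December 1985 has 31 days
Anchor: Jan 1, 1985. With p = 1985 - 1 = 1984: (p + p//4 - p//100 + p//400) mod 7 = (1984 + 496 - 19 + 4) mod 7 = 2465 mod 7 = 1 -> Tuesday (Mon=0 ... Sun=6)
Days before December (Jan-Nov): 334; December 1 index = (1 + 334) mod 7 = 6 -> Sunday
Last day offset: 31 - 1 = 30 days
Weekday index = (6 + 30) mod 7 = 1

Tuesday, December 31


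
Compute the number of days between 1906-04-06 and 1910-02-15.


From 1906-04-06 to 1910-02-15
1906-04-06: days before April = 31 + 28 + 31 = 90 (1906 is not a leap year); day of year = 90 + 6 = 96
1910-02-15: days before February = 31; day of year = 31 + 15 = 46
Rest of 1906: 365 - 96 = 269
Full years 1907 (365), 1908 (366), 1909 (365): 1096
Total = 269 + 1096 + 46 = 1411

1411 days


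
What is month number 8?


Month 8 of 12

August


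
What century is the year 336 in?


Century = (year - 1) // 100 + 1
= (336 - 1) // 100 + 1
= 335 // 100 + 1
= 3 + 1

4th century


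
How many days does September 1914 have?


September 1914

30 days


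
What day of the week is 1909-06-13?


Date: June 13, 1909
Anchor: Jan 1, 1909. With p = 1909 - 1 = 1908: (p + p//4 - p//100 + p//400) mod 7 = (1908 + 477 - 19 + 4) mod 7 = 2370 mod 7 = 4 -> Friday (Mon=0 ... Sun=6)
Days before June (Jan-May): 151; offset = 151 + 13 - 1 = 163
Weekday index = (4 + 163) mod 7 = 6

Day of the week: Sunday


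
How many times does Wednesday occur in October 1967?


October 1967 has 31 days
Anchor: Jan 1, 1967. With p = 1967 - 1 = 1966: (p + p//4 - p//100 + p//400) mod 7 = (1966 + 491 - 19 + 4) mod 7 = 2442 mod 7 = 6 -> Sunday (Mon=0 ... Sun=6)
Days before October (Jan-Sep): 273; October 1 index = (6 + 273) mod 7 = 6 -> Sunday
First Wednesday is October 4
Wednesdays: 4, 11, 18, 25

4 Wednesdays


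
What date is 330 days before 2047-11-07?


Start: 2047-11-07, subtract 330 days
Back 7 days from November 7 reaches October 31, 2047 -> 323 left
October 2047 has 31 days -> back to September 30, 2047 -> 292 left
September 2047 has 30 days -> back to August 31, 2047 -> 262 left
August 2047 has 31 days -> back to July 31, 2047 -> 231 left
July 2047 has 31 days -> back to June 30, 2047 -> 200 left
June 2047 has 30 days -> back to May 31, 2047 -> 170 left
May 2047 has 31 days -> back to April 30, 2047 -> 139 left
April 2047 has 30 days -> back to March 31, 2047 -> 109 left
March 2047 has 31 days -> back to February 28, 2047 -> 78 left
February 2047 has 28 days -> back to January 31, 2047 -> 50 left
January 2047 has 31 days -> back to December 31, 2046 -> 19 left
December 2046: 31 - 19 = 12 -> lands on December 12

Result: 2046-12-12


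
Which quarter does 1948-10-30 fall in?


Month: October (month 10)
Q1: Jan-Mar, Q2: Apr-Jun, Q3: Jul-Sep, Q4: Oct-Dec

Q4


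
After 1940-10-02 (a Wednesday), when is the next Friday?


Current: Wednesday
Target: Friday
Days ahead: 2

Next Friday: 1940-10-04


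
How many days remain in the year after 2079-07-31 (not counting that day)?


Day of year: 212 of 365
Remaining = 365 - 212

153 days


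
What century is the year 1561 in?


Century = (year - 1) // 100 + 1
= (1561 - 1) // 100 + 1
= 1560 // 100 + 1
= 15 + 1

16th century
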